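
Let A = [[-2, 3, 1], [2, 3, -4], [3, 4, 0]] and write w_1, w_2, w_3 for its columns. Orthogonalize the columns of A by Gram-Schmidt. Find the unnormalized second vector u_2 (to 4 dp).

e_1 = w_1/‖w_1‖ = (-2, 2, 3)/4.1231 = (-0.4851, 0.4851, 0.7276).
r_{12} = e_1·w_2 = 2.9104.
u_2 = w_2 − 2.9104·e_1 = (4.4118, 1.5882, 1.8824).

u_2 = (4.4118, 1.5882, 1.8824)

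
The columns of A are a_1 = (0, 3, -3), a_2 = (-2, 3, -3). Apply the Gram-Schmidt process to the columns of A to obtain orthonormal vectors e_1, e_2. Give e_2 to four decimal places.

e_1 = a_1/‖a_1‖ = (0, 3, -3)/4.2426 = (0.0000, 0.7071, -0.7071).
r_{12} = e_1·a_2 = 4.2426.
u_2 = a_2 − 4.2426·e_1 = (-2.0000, 0.0000, 0.0000).
‖u_2‖ = 2.0000, so e_2 = (-1.0000, 0.0000, 0.0000).

e_2 = (-1.0000, 0.0000, 0.0000)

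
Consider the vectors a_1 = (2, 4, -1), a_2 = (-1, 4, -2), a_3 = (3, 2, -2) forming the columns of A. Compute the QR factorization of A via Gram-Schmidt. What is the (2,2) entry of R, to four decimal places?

r_{22} = 2.9681

a_1 = (2, 4, -1); ‖a_1‖ = 4.5826, so q_1 = (0.4364, 0.8729, -0.2182).
q_1·a_2 = 0.4364·(-1) + 0.8729·4 + (-0.2182)·(-2) = 3.4915.
u_2 = a_2 − 3.4915·q_1 = (-2.5238, 0.9524, -1.2381).
r_{22} = ‖u_2‖ = 2.9681.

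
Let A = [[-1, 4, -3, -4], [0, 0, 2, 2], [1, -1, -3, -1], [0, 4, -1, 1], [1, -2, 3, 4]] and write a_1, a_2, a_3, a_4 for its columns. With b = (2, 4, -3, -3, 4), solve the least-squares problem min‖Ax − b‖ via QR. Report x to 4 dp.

a_1 = (-1, 0, 1, 0, 1); ‖a_1‖ = 1.7321, so q_1 = (-0.5774, 0.0000, 0.5774, 0.0000, 0.5774).
q_1·a_2 = (-0.5774)·4 + 0.0000·0 + 0.5774·(-1) + 0.0000·4 + 0.5774·(-2) = -4.0415.
u_2 = a_2 + 4.0415·q_1 = (1.6667, 0.0000, 1.3333, 4.0000, 0.3333).
‖u_2‖ = 4.5461, so q_2 = (0.3666, 0.0000, 0.2933, 0.8799, 0.0733).
q_1·a_3 = (-0.5774)·(-3) + 0.0000·2 + 0.5774·(-3) + 0.0000·(-1) + 0.5774·3 = 1.7321; q_2·a_3 = 0.3666·(-3) + 0.0000·2 + 0.2933·(-3) + 0.8799·(-1) + 0.0733·3 = -2.6396.
u_3 = a_3 − 1.7321·q_1 + 2.6396·q_2 = (-1.0323, 2.0000, -3.2258, 1.3226, 2.1935).
‖u_3‖ = 4.6939, so q_3 = (-0.2199, 0.4261, -0.6872, 0.2818, 0.4673).
q_1·a_4 = (-0.5774)·(-4) + 0.0000·2 + 0.5774·(-1) + 0.0000·1 + 0.5774·4 = 4.0415; q_2·a_4 = 0.3666·(-4) + 0.0000·2 + 0.2933·(-1) + 0.8799·1 + 0.0733·4 = -0.5866; q_3·a_4 = (-0.2199)·(-4) + 0.4261·2 + (-0.6872)·(-1) + 0.2818·1 + 0.4673·4 = 4.5701.
u_4 = a_4 − 4.0415·q_1 + 0.5866·q_2 − 4.5701·q_3 = (-0.4466, 0.0527, -0.0205, 0.2284, -0.4261).
‖u_4‖ = 0.6605, so q_4 = (-0.6761, 0.0798, -0.0310, 0.3458, -0.6450).
Qᵀb = (-0.5774, -2.4930, 4.3502, -4.5573).
Back-substitute: x_4 = -4.5573/0.6605 = -6.8993.
x_3 = (4.3502 − 4.5701·(-6.8993))/4.6939 = 7.6443.
x_2 = (-2.4930 + 2.6396·7.6443 + 0.5866·(-6.8993))/4.5461 = 3.0000.
x_1 = (-0.5774 + 4.0415·3.0000 − 1.7321·7.6443 − 4.0415·(-6.8993))/1.7321 = 15.1208.

x = (15.1208, 3.0000, 7.6443, -6.8993)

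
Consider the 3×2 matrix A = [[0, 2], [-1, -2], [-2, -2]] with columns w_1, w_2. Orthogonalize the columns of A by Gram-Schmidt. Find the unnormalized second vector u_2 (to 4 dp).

q_1 = w_1/‖w_1‖ = (0, -1, -2)/2.2361 = (0.0000, -0.4472, -0.8944).
r_{12} = q_1·w_2 = 2.6833.
u_2 = w_2 − 2.6833·q_1 = (2.0000, -0.8000, 0.4000).

u_2 = (2.0000, -0.8000, 0.4000)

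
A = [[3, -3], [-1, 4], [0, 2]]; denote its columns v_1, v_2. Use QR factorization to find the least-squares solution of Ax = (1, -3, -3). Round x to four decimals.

x = (-0.8182, -1.0909)

q_1 = v_1/‖v_1‖ = (3, -1, 0)/3.1623 = (0.9487, -0.3162, 0.0000).
r_{12} = q_1·v_2 = -4.1110.
u_2 = v_2 + 4.1110·q_1 = (0.9000, 2.7000, 2.0000).
‖u_2‖ = 3.4785, so q_2 = (0.2587, 0.7762, 0.5750).
Qᵀb = (1.8974, -3.7947).
Back-substitute: x_2 = -3.7947/3.4785 = -1.0909.
x_1 = (1.8974 + 4.1110·(-1.0909))/3.1623 = -0.8182.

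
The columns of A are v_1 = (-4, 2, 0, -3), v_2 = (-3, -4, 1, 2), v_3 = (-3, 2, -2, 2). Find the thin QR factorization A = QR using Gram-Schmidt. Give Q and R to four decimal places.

Q = [[-0.7428, -0.5995, -0.2941], [0.3714, -0.7067, 0.4323], [0.0000, 0.1830, -0.5136], [-0.5571, 0.3281, 0.6803]], R = [[5.3852, -0.3714, 1.8570], [0.0000, 5.4646, 0.6752], [0.0000, 0.0000, 4.1347]]

v_1 = (-4, 2, 0, -3); ‖v_1‖ = 5.3852, so e_1 = (-0.7428, 0.3714, 0.0000, -0.5571).
e_1·v_2 = (-0.7428)·(-3) + 0.3714·(-4) + 0.0000·1 + (-0.5571)·2 = -0.3714.
u_2 = v_2 + 0.3714·e_1 = (-3.2759, -3.8621, 1.0000, 1.7931).
‖u_2‖ = 5.4646, so e_2 = (-0.5995, -0.7067, 0.1830, 0.3281).
e_1·v_3 = (-0.7428)·(-3) + 0.3714·2 + 0.0000·(-2) + (-0.5571)·2 = 1.8570; e_2·v_3 = (-0.5995)·(-3) + (-0.7067)·2 + 0.1830·(-2) + 0.3281·2 = 0.6752.
u_3 = v_3 − 1.8570·e_1 − 0.6752·e_2 = (-1.2159, 1.7875, -2.1236, 2.8129).
‖u_3‖ = 4.1347, so e_3 = (-0.2941, 0.4323, -0.5136, 0.6803).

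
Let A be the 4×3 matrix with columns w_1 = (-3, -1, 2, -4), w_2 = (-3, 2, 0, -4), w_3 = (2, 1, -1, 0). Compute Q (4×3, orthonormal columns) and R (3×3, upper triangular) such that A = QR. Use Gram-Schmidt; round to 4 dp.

e_1 = w_1/‖w_1‖ = (-3, -1, 2, -4)/5.4772 = (-0.5477, -0.1826, 0.3651, -0.7303).
r_{12} = e_1·w_2 = 4.1992.
u_2 = w_2 − 4.1992·e_1 = (-0.7000, 2.7667, -1.5333, -0.9333).
‖u_2‖ = 3.3714, so e_2 = (-0.2076, 0.8206, -0.4548, -0.2768).
r_{13} = e_1·w_3 = -1.6432; r_{23} = e_2·w_3 = 0.8602.
u_3 = w_3 + 1.6432·e_1 − 0.8602·e_2 = (1.2786, -0.0059, -0.0088, -0.9619).
‖u_3‖ = 1.6000, so e_3 = (0.7991, -0.0037, -0.0055, -0.6012).

Q = [[-0.5477, -0.2076, 0.7991], [-0.1826, 0.8206, -0.0037], [0.3651, -0.4548, -0.0055], [-0.7303, -0.2768, -0.6012]], R = [[5.4772, 4.1992, -1.6432], [0.0000, 3.3714, 0.8602], [0.0000, 0.0000, 1.6000]]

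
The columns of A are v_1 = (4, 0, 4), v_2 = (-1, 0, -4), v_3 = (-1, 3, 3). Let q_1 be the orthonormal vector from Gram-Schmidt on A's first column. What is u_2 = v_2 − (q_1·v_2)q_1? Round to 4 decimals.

u_2 = (1.5000, 0.0000, -1.5000)

v_1 = (4, 0, 4); ‖v_1‖ = 5.6569, so q_1 = (0.7071, 0.0000, 0.7071).
q_1·v_2 = 0.7071·(-1) + 0.0000·0 + 0.7071·(-4) = -3.5355.
u_2 = v_2 + 3.5355·q_1 = (1.5000, 0.0000, -1.5000).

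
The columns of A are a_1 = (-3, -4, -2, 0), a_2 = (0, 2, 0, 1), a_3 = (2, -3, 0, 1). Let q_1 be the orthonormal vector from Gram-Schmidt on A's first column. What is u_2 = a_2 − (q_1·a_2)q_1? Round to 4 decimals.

u_2 = (-0.8276, 0.8966, -0.5517, 1.0000)

q_1 = a_1/‖a_1‖ = (-3, -4, -2, 0)/5.3852 = (-0.5571, -0.7428, -0.3714, 0.0000).
r_{12} = q_1·a_2 = -1.4856.
u_2 = a_2 + 1.4856·q_1 = (-0.8276, 0.8966, -0.5517, 1.0000).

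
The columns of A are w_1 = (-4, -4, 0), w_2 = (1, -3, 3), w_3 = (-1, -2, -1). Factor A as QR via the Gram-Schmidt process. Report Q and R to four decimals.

q_1 = w_1/‖w_1‖ = (-4, -4, 0)/5.6569 = (-0.7071, -0.7071, 0.0000).
r_{12} = q_1·w_2 = 1.4142.
u_2 = w_2 − 1.4142·q_1 = (2.0000, -2.0000, 3.0000).
‖u_2‖ = 4.1231, so q_2 = (0.4851, -0.4851, 0.7276).
r_{13} = q_1·w_3 = 2.1213; r_{23} = q_2·w_3 = -0.2425.
u_3 = w_3 − 2.1213·q_1 + 0.2425·q_2 = (0.6176, -0.6176, -0.8235).
‖u_3‖ = 1.2005, so q_3 = (0.5145, -0.5145, -0.6860).

Q = [[-0.7071, 0.4851, 0.5145], [-0.7071, -0.4851, -0.5145], [0.0000, 0.7276, -0.6860]], R = [[5.6569, 1.4142, 2.1213], [0.0000, 4.1231, -0.2425], [0.0000, 0.0000, 1.2005]]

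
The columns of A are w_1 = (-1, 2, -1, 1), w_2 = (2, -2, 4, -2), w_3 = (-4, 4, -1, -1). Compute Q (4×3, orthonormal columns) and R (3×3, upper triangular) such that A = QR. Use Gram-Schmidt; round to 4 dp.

Q = [[-0.3780, 0.1048, -0.6734], [0.7559, 0.5241, 0.0217], [-0.3780, 0.8386, -0.0217], [0.3780, -0.1048, -0.7386]], R = [[2.6458, -4.5356, 4.5356], [0.0000, 2.7255, 0.9435], [0.0000, 0.0000, 3.5410]]

w_1 = (-1, 2, -1, 1); ‖w_1‖ = 2.6458, so q_1 = (-0.3780, 0.7559, -0.3780, 0.3780).
q_1·w_2 = (-0.3780)·2 + 0.7559·(-2) + (-0.3780)·4 + 0.3780·(-2) = -4.5356.
u_2 = w_2 + 4.5356·q_1 = (0.2857, 1.4286, 2.2857, -0.2857).
‖u_2‖ = 2.7255, so q_2 = (0.1048, 0.5241, 0.8386, -0.1048).
q_1·w_3 = (-0.3780)·(-4) + 0.7559·4 + (-0.3780)·(-1) + 0.3780·(-1) = 4.5356; q_2·w_3 = 0.1048·(-4) + 0.5241·4 + 0.8386·(-1) + (-0.1048)·(-1) = 0.9435.
u_3 = w_3 − 4.5356·q_1 − 0.9435·q_2 = (-2.3846, 0.0769, -0.0769, -2.6154).
‖u_3‖ = 3.5410, so q_3 = (-0.6734, 0.0217, -0.0217, -0.7386).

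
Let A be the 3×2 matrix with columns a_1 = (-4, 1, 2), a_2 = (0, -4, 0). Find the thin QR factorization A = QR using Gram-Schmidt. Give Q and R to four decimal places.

Q = [[-0.8729, -0.1952], [0.2182, -0.9759], [0.4364, 0.0976]], R = [[4.5826, -0.8729], [0.0000, 3.9036]]

e_1 = a_1/‖a_1‖ = (-4, 1, 2)/4.5826 = (-0.8729, 0.2182, 0.4364).
r_{12} = e_1·a_2 = -0.8729.
u_2 = a_2 + 0.8729·e_1 = (-0.7619, -3.8095, 0.3810).
‖u_2‖ = 3.9036, so e_2 = (-0.1952, -0.9759, 0.0976).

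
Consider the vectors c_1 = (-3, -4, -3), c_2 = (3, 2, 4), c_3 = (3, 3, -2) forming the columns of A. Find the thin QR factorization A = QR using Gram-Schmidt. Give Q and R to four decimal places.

Q = [[-0.5145, 0.2136, 0.8305], [-0.6860, -0.6836, -0.2491], [-0.5145, 0.6979, -0.4983]], R = [[5.8310, -4.9735, -2.5725], [0.0000, 2.0651, -2.8057], [0.0000, 0.0000, 2.7405]]

e_1 = c_1/‖c_1‖ = (-3, -4, -3)/5.8310 = (-0.5145, -0.6860, -0.5145).
r_{12} = e_1·c_2 = -4.9735.
u_2 = c_2 + 4.9735·e_1 = (0.4412, -1.4118, 1.4412).
‖u_2‖ = 2.0651, so e_2 = (0.2136, -0.6836, 0.6979).
r_{13} = e_1·c_3 = -2.5725; r_{23} = e_2·c_3 = -2.8057.
u_3 = c_3 + 2.5725·e_1 + 2.8057·e_2 = (2.2759, -0.6828, -1.3655).
‖u_3‖ = 2.7405, so e_3 = (0.8305, -0.2491, -0.4983).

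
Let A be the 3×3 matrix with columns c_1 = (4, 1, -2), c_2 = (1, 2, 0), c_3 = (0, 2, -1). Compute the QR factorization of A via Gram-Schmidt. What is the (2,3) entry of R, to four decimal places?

c_1 = (4, 1, -2); ‖c_1‖ = 4.5826, so e_1 = (0.8729, 0.2182, -0.4364).
e_1·c_2 = 0.8729·1 + 0.2182·2 + (-0.4364)·0 = 1.3093.
u_2 = c_2 − 1.3093·e_1 = (-0.1429, 1.7143, 0.5714).
‖u_2‖ = 1.8127, so e_2 = (-0.0788, 0.9457, 0.3152).
r_{23} = e_2·c_3 = 1.5762.

r_{23} = 1.5762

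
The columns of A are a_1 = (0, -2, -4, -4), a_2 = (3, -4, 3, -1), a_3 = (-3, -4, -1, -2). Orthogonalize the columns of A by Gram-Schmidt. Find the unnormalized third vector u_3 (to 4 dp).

u_3 = (-3.5143, -2.2032, 0.7079, 0.3937)

e_1 = a_1/‖a_1‖ = (0, -2, -4, -4)/6.0000 = (0.0000, -0.3333, -0.6667, -0.6667).
r_{12} = e_1·a_2 = 0.0000.
u_2 = a_2 + 0.0000·e_1 = (3.0000, -4.0000, 3.0000, -1.0000).
‖u_2‖ = 5.9161, so e_2 = (0.5071, -0.6761, 0.5071, -0.1690).
r_{13} = e_1·a_3 = 3.3333; r_{23} = e_2·a_3 = 1.0142.
u_3 = a_3 − 3.3333·e_1 − 1.0142·e_2 = (-3.5143, -2.2032, 0.7079, 0.3937).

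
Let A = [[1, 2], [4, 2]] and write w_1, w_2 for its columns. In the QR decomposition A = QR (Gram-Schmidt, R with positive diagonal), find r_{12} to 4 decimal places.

w_1 = (1, 4); ‖w_1‖ = 4.1231, so q_1 = (0.2425, 0.9701).
r_{12} = q_1·w_2 = 2.4254.

r_{12} = 2.4254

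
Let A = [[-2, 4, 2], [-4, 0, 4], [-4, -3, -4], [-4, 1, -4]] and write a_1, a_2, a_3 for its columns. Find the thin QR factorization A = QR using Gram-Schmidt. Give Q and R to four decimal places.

Q = [[-0.2774, 0.7845, 0.0000], [-0.5547, 0.0000, 0.7845], [-0.5547, -0.5883, -0.1961], [-0.5547, 0.1961, -0.5883]], R = [[7.2111, 0.0000, 1.6641], [0.0000, 5.0990, 3.1379], [0.0000, 0.0000, 6.2757]]

e_1 = a_1/‖a_1‖ = (-2, -4, -4, -4)/7.2111 = (-0.2774, -0.5547, -0.5547, -0.5547).
r_{12} = e_1·a_2 = 0.0000.
u_2 = a_2 + 0.0000·e_1 = (4.0000, 0.0000, -3.0000, 1.0000).
‖u_2‖ = 5.0990, so e_2 = (0.7845, 0.0000, -0.5883, 0.1961).
r_{13} = e_1·a_3 = 1.6641; r_{23} = e_2·a_3 = 3.1379.
u_3 = a_3 − 1.6641·e_1 − 3.1379·e_2 = (0.0000, 4.9231, -1.2308, -3.6923).
‖u_3‖ = 6.2757, so e_3 = (0.0000, 0.7845, -0.1961, -0.5883).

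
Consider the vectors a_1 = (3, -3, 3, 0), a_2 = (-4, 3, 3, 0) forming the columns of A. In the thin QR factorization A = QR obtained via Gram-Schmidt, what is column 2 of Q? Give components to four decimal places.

a_1 = (3, -3, 3, 0); ‖a_1‖ = 5.1962, so q_1 = (0.5774, -0.5774, 0.5774, 0.0000).
q_1·a_2 = 0.5774·(-4) + (-0.5774)·3 + 0.5774·3 + 0.0000·0 = -2.3094.
u_2 = a_2 + 2.3094·q_1 = (-2.6667, 1.6667, 4.3333, 0.0000).
‖u_2‖ = 5.3541, so q_2 = (-0.4981, 0.3113, 0.8093, 0.0000).

q_2 = (-0.4981, 0.3113, 0.8093, 0.0000)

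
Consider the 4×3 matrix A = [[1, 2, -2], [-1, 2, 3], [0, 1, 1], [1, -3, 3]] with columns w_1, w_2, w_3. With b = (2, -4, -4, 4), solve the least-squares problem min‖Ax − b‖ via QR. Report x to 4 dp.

q_1 = w_1/‖w_1‖ = (1, -1, 0, 1)/1.7321 = (0.5774, -0.5774, 0.0000, 0.5774).
r_{12} = q_1·w_2 = -1.7321.
u_2 = w_2 + 1.7321·q_1 = (3.0000, 1.0000, 1.0000, -2.0000).
‖u_2‖ = 3.8730, so q_2 = (0.7746, 0.2582, 0.2582, -0.5164).
r_{13} = q_1·w_3 = -1.1547; r_{23} = q_2·w_3 = -2.0656.
u_3 = w_3 + 1.1547·q_1 + 2.0656·q_2 = (0.2667, 2.8667, 1.5333, 2.6000).
‖u_3‖ = 4.1713, so q_3 = (0.0639, 0.6872, 0.3676, 0.6233).
Qᵀb = (5.7735, -2.5820, -1.5982).
Back-substitute: x_3 = -1.5982/4.1713 = -0.3831.
x_2 = (-2.5820 + 2.0656·(-0.3831))/3.8730 = -0.8710.
x_1 = (5.7735 + 1.7321·(-0.8710) + 1.1547·(-0.3831))/1.7321 = 2.2069.

x = (2.2069, -0.8710, -0.3831)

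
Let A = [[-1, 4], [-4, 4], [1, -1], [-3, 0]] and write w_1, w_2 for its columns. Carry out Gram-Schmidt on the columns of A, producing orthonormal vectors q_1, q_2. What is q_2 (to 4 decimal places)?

w_1 = (-1, -4, 1, -3); ‖w_1‖ = 5.1962, so q_1 = (-0.1925, -0.7698, 0.1925, -0.5774).
q_1·w_2 = (-0.1925)·4 + (-0.7698)·4 + 0.1925·(-1) + (-0.5774)·0 = -4.0415.
u_2 = w_2 + 4.0415·q_1 = (3.2222, 0.8889, -0.2222, -2.3333).
‖u_2‖ = 4.0825, so q_2 = (0.7893, 0.2177, -0.0544, -0.5715).

q_2 = (0.7893, 0.2177, -0.0544, -0.5715)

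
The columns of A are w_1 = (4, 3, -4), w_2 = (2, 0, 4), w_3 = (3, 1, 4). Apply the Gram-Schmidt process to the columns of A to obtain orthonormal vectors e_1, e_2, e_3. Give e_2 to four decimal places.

w_1 = (4, 3, -4); ‖w_1‖ = 6.4031, so e_1 = (0.6247, 0.4685, -0.6247).
e_1·w_2 = 0.6247·2 + 0.4685·0 + (-0.6247)·4 = -1.2494.
u_2 = w_2 + 1.2494·e_1 = (2.7805, 0.5854, 3.2195).
‖u_2‖ = 4.2941, so e_2 = (0.6475, 0.1363, 0.7498).

e_2 = (0.6475, 0.1363, 0.7498)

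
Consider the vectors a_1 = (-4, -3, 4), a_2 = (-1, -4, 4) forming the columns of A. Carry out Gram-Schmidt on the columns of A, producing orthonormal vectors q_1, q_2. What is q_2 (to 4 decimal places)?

q_2 = (0.7491, -0.5855, 0.3100)

q_1 = a_1/‖a_1‖ = (-4, -3, 4)/6.4031 = (-0.6247, -0.4685, 0.6247).
r_{12} = q_1·a_2 = 4.9976.
u_2 = a_2 − 4.9976·q_1 = (2.1220, -1.6585, 0.8780).
‖u_2‖ = 2.8327, so q_2 = (0.7491, -0.5855, 0.3100).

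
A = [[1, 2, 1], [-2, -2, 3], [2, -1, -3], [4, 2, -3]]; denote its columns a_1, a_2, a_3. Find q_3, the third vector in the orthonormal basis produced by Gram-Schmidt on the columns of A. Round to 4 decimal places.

q_1 = a_1/‖a_1‖ = (1, -2, 2, 4)/5.0000 = (0.2000, -0.4000, 0.4000, 0.8000).
r_{12} = q_1·a_2 = 2.4000.
u_2 = a_2 − 2.4000·q_1 = (1.5200, -1.0400, -1.9600, 0.0800).
‖u_2‖ = 2.6907, so q_2 = (0.5649, -0.3865, -0.7284, 0.0297).
r_{13} = q_1·a_3 = -4.6000; r_{23} = q_2·a_3 = 1.5015.
u_3 = a_3 + 4.6000·q_1 − 1.5015·q_2 = (1.0718, 1.7403, -0.0663, 0.6354).
‖u_3‖ = 2.1414, so q_3 = (0.5005, 0.8127, -0.0310, 0.2967).

q_3 = (0.5005, 0.8127, -0.0310, 0.2967)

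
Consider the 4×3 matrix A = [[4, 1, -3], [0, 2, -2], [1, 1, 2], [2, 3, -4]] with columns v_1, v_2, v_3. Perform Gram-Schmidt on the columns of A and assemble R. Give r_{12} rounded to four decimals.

r_{12} = 2.4004

e_1 = v_1/‖v_1‖ = (4, 0, 1, 2)/4.5826 = (0.8729, 0.0000, 0.2182, 0.4364).
r_{12} = e_1·v_2 = 2.4004.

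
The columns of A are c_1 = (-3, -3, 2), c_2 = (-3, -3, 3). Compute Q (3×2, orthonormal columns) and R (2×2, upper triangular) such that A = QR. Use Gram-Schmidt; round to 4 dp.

Q = [[-0.6396, 0.3015], [-0.6396, 0.3015], [0.4264, 0.9045]], R = [[4.6904, 5.1168], [0.0000, 0.9045]]

c_1 = (-3, -3, 2); ‖c_1‖ = 4.6904, so q_1 = (-0.6396, -0.6396, 0.4264).
q_1·c_2 = (-0.6396)·(-3) + (-0.6396)·(-3) + 0.4264·3 = 5.1168.
u_2 = c_2 − 5.1168·q_1 = (0.2727, 0.2727, 0.8182).
‖u_2‖ = 0.9045, so q_2 = (0.3015, 0.3015, 0.9045).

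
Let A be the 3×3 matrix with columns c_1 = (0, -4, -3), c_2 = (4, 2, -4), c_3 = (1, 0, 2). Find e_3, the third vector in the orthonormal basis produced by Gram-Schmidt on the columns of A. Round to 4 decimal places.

e_1 = c_1/‖c_1‖ = (0, -4, -3)/5.0000 = (0.0000, -0.8000, -0.6000).
r_{12} = e_1·c_2 = 0.8000.
u_2 = c_2 − 0.8000·e_1 = (4.0000, 2.6400, -3.5200).
‖u_2‖ = 5.9464, so e_2 = (0.6727, 0.4440, -0.5920).
r_{13} = e_1·c_3 = -1.2000; r_{23} = e_2·c_3 = -0.5112.
u_3 = c_3 + 1.2000·e_1 + 0.5112·e_2 = (1.3439, -0.7330, 0.9774).
‖u_3‖ = 1.8162, so e_3 = (0.7399, -0.4036, 0.5381).

e_3 = (0.7399, -0.4036, 0.5381)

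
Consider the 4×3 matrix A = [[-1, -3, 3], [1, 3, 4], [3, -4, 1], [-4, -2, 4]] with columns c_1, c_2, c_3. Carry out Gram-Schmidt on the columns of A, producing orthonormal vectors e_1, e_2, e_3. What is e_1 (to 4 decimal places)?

c_1 = (-1, 1, 3, -4); ‖c_1‖ = 5.1962, so e_1 = (-0.1925, 0.1925, 0.5774, -0.7698).

e_1 = (-0.1925, 0.1925, 0.5774, -0.7698)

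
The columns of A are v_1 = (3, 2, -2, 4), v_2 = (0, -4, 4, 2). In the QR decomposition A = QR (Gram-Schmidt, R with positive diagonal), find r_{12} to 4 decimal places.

v_1 = (3, 2, -2, 4); ‖v_1‖ = 5.7446, so q_1 = (0.5222, 0.3482, -0.3482, 0.6963).
r_{12} = q_1·v_2 = -1.3926.

r_{12} = -1.3926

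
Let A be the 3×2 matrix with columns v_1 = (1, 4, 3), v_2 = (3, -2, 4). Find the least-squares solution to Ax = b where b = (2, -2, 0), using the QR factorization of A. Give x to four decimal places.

v_1 = (1, 4, 3); ‖v_1‖ = 5.0990, so e_1 = (0.1961, 0.7845, 0.5883).
e_1·v_2 = 0.1961·3 + 0.7845·(-2) + 0.5883·4 = 1.3728.
u_2 = v_2 − 1.3728·e_1 = (2.7308, -3.0769, 3.1923).
‖u_2‖ = 5.2072, so e_2 = (0.5244, -0.5909, 0.6131).
Qᵀb = (-1.1767, 2.2306).
Back-substitute: x_2 = 2.2306/5.2072 = 0.4284.
x_1 = (-1.1767 − 1.3728·0.4284)/5.0990 = -0.3461.

x = (-0.3461, 0.4284)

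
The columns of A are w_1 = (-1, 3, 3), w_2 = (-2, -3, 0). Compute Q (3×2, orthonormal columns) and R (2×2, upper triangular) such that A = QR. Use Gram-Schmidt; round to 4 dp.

Q = [[-0.2294, -0.7337], [0.6882, -0.5869], [0.6882, 0.3424]], R = [[4.3589, -1.6059], [0.0000, 3.2282]]

e_1 = w_1/‖w_1‖ = (-1, 3, 3)/4.3589 = (-0.2294, 0.6882, 0.6882).
r_{12} = e_1·w_2 = -1.6059.
u_2 = w_2 + 1.6059·e_1 = (-2.3684, -1.8947, 1.1053).
‖u_2‖ = 3.2282, so e_2 = (-0.7337, -0.5869, 0.3424).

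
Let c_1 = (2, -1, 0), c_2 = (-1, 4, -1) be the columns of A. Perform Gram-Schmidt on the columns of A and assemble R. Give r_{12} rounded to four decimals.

c_1 = (2, -1, 0); ‖c_1‖ = 2.2361, so q_1 = (0.8944, -0.4472, 0.0000).
r_{12} = q_1·c_2 = -2.6833.

r_{12} = -2.6833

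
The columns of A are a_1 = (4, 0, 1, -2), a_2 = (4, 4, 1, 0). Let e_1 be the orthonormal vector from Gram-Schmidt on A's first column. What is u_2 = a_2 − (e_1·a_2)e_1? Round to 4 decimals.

e_1 = a_1/‖a_1‖ = (4, 0, 1, -2)/4.5826 = (0.8729, 0.0000, 0.2182, -0.4364).
r_{12} = e_1·a_2 = 3.7097.
u_2 = a_2 − 3.7097·e_1 = (0.7619, 4.0000, 0.1905, 1.6190).

u_2 = (0.7619, 4.0000, 0.1905, 1.6190)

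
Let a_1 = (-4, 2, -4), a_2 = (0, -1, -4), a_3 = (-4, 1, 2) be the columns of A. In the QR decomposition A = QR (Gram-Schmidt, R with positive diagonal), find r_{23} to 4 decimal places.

r_{23} = -3.7916

e_1 = a_1/‖a_1‖ = (-4, 2, -4)/6.0000 = (-0.6667, 0.3333, -0.6667).
r_{12} = e_1·a_2 = 2.3333.
u_2 = a_2 − 2.3333·e_1 = (1.5556, -1.7778, -2.4444).
‖u_2‖ = 3.3993, so e_2 = (0.4576, -0.5230, -0.7191).
r_{23} = e_2·a_3 = -3.7916.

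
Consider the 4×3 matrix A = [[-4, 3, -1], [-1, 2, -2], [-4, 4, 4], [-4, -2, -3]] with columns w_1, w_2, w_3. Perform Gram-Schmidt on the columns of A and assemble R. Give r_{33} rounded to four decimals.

r_{33} = 4.3575

e_1 = w_1/‖w_1‖ = (-4, -1, -4, -4)/7.0000 = (-0.5714, -0.1429, -0.5714, -0.5714).
r_{12} = e_1·w_2 = -3.1429.
u_2 = w_2 + 3.1429·e_1 = (1.2041, 1.5510, 2.2041, -3.7959).
‖u_2‖ = 4.8086, so e_2 = (0.2504, 0.3226, 0.4584, -0.7894).
r_{13} = e_1·w_3 = 0.2857; r_{23} = e_2·w_3 = 3.3062.
u_3 = w_3 − 0.2857·e_1 − 3.3062·e_2 = (-1.6646, -3.0256, 2.6478, -0.2268).
r_{33} = ‖u_3‖ = 4.3575.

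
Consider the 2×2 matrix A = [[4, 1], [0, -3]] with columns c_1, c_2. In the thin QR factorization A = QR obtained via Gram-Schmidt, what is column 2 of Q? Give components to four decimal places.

q_2 = (0.0000, -1.0000)

c_1 = (4, 0); ‖c_1‖ = 4.0000, so q_1 = (1.0000, 0.0000).
q_1·c_2 = 1.0000·1 + 0.0000·(-3) = 1.0000.
u_2 = c_2 − 1.0000·q_1 = (0.0000, -3.0000).
‖u_2‖ = 3.0000, so q_2 = (0.0000, -1.0000).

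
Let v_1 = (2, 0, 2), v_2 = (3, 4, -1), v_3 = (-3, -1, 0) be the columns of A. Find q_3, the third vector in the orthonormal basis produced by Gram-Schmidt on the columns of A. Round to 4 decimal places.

q_3 = (-0.5774, 0.5774, 0.5774)

q_1 = v_1/‖v_1‖ = (2, 0, 2)/2.8284 = (0.7071, 0.0000, 0.7071).
r_{12} = q_1·v_2 = 1.4142.
u_2 = v_2 − 1.4142·q_1 = (2.0000, 4.0000, -2.0000).
‖u_2‖ = 4.8990, so q_2 = (0.4082, 0.8165, -0.4082).
r_{13} = q_1·v_3 = -2.1213; r_{23} = q_2·v_3 = -2.0412.
u_3 = v_3 + 2.1213·q_1 + 2.0412·q_2 = (-0.6667, 0.6667, 0.6667).
‖u_3‖ = 1.1547, so q_3 = (-0.5774, 0.5774, 0.5774).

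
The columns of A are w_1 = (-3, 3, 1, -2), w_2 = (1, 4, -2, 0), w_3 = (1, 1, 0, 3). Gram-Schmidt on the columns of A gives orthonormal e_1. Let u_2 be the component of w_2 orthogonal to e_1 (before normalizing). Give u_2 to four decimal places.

u_2 = (1.9130, 3.0870, -2.3043, 0.6087)

e_1 = w_1/‖w_1‖ = (-3, 3, 1, -2)/4.7958 = (-0.6255, 0.6255, 0.2085, -0.4170).
r_{12} = e_1·w_2 = 1.4596.
u_2 = w_2 − 1.4596·e_1 = (1.9130, 3.0870, -2.3043, 0.6087).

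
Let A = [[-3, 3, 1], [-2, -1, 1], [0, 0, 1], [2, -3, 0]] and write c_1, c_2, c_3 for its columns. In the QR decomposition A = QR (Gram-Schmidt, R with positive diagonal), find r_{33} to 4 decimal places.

c_1 = (-3, -2, 0, 2); ‖c_1‖ = 4.1231, so e_1 = (-0.7276, -0.4851, 0.0000, 0.4851).
e_1·c_2 = (-0.7276)·3 + (-0.4851)·(-1) + 0.0000·0 + 0.4851·(-3) = -3.1530.
u_2 = c_2 + 3.1530·e_1 = (0.7059, -2.5294, 0.0000, -1.4706).
‖u_2‖ = 3.0098, so e_2 = (0.2345, -0.8404, 0.0000, -0.4886).
e_1·c_3 = (-0.7276)·1 + (-0.4851)·1 + 0.0000·1 + 0.4851·0 = -1.2127; e_2·c_3 = 0.2345·1 + (-0.8404)·1 + 0.0000·1 + (-0.4886)·0 = -0.6059.
u_3 = c_3 + 1.2127·e_1 + 0.6059·e_2 = (0.2597, -0.0974, 1.0000, 0.2922).
r_{33} = ‖u_3‖ = 1.0781.

r_{33} = 1.0781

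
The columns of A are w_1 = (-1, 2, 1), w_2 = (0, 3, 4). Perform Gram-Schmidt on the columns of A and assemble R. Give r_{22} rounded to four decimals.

w_1 = (-1, 2, 1); ‖w_1‖ = 2.4495, so q_1 = (-0.4082, 0.8165, 0.4082).
q_1·w_2 = (-0.4082)·0 + 0.8165·3 + 0.4082·4 = 4.0825.
u_2 = w_2 − 4.0825·q_1 = (1.6667, -0.3333, 2.3333).
r_{22} = ‖u_2‖ = 2.8868.

r_{22} = 2.8868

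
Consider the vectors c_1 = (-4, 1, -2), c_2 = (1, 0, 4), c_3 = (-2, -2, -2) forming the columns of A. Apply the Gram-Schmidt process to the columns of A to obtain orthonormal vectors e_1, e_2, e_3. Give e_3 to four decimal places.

e_1 = c_1/‖c_1‖ = (-4, 1, -2)/4.5826 = (-0.8729, 0.2182, -0.4364).
r_{12} = e_1·c_2 = -2.6186.
u_2 = c_2 + 2.6186·e_1 = (-1.2857, 0.5714, 2.8571).
‖u_2‖ = 3.1848, so e_2 = (-0.4037, 0.1794, 0.8971).
r_{13} = e_1·c_3 = 2.1822; r_{23} = e_2·c_3 = -1.3457.
u_3 = c_3 − 2.1822·e_1 + 1.3457·e_2 = (-0.6385, -2.2347, 0.1596).
‖u_3‖ = 2.3296, so e_3 = (-0.2741, -0.9593, 0.0685).

e_3 = (-0.2741, -0.9593, 0.0685)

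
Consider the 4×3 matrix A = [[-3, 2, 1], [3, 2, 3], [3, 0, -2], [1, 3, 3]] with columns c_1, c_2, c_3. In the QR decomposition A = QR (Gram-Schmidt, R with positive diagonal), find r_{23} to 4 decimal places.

r_{23} = 4.0839

c_1 = (-3, 3, 3, 1); ‖c_1‖ = 5.2915, so q_1 = (-0.5669, 0.5669, 0.5669, 0.1890).
q_1·c_2 = (-0.5669)·2 + 0.5669·2 + 0.5669·0 + 0.1890·3 = 0.5669.
u_2 = c_2 − 0.5669·q_1 = (2.3214, 1.6786, -0.3214, 2.8929).
‖u_2‖ = 4.0839, so q_2 = (0.5684, 0.4110, -0.0787, 0.7083).
r_{23} = q_2·c_3 = 4.0839.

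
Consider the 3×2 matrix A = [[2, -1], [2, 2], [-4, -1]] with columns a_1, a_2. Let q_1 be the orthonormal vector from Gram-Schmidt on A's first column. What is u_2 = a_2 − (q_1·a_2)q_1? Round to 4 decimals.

a_1 = (2, 2, -4); ‖a_1‖ = 4.8990, so q_1 = (0.4082, 0.4082, -0.8165).
q_1·a_2 = 0.4082·(-1) + 0.4082·2 + (-0.8165)·(-1) = 1.2247.
u_2 = a_2 − 1.2247·q_1 = (-1.5000, 1.5000, 0.0000).

u_2 = (-1.5000, 1.5000, 0.0000)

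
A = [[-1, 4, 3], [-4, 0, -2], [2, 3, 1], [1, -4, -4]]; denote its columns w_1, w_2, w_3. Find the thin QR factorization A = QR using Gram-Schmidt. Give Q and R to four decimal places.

w_1 = (-1, -4, 2, 1); ‖w_1‖ = 4.6904, so e_1 = (-0.2132, -0.8528, 0.4264, 0.2132).
e_1·w_2 = (-0.2132)·4 + (-0.8528)·0 + 0.4264·3 + 0.2132·(-4) = -0.4264.
u_2 = w_2 + 0.4264·e_1 = (3.9091, -0.3636, 3.1818, -3.9091).
‖u_2‖ = 6.3889, so e_2 = (0.6119, -0.0569, 0.4980, -0.6119).
e_1·w_3 = (-0.2132)·3 + (-0.8528)·(-2) + 0.4264·1 + 0.2132·(-4) = 0.6396; e_2·w_3 = 0.6119·3 + (-0.0569)·(-2) + 0.4980·1 + (-0.6119)·(-4) = 4.8948.
u_3 = w_3 − 0.6396·e_1 − 4.8948·e_2 = (0.1414, -1.1759, -1.7105, -1.1414).
‖u_3‖ = 2.3731, so e_3 = (0.0596, -0.4955, -0.7208, -0.4810).

Q = [[-0.2132, 0.6119, 0.0596], [-0.8528, -0.0569, -0.4955], [0.4264, 0.4980, -0.7208], [0.2132, -0.6119, -0.4810]], R = [[4.6904, -0.4264, 0.6396], [0.0000, 6.3889, 4.8948], [0.0000, 0.0000, 2.3731]]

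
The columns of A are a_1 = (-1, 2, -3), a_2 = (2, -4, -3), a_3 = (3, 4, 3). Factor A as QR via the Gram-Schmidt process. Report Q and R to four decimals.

a_1 = (-1, 2, -3); ‖a_1‖ = 3.7417, so q_1 = (-0.2673, 0.5345, -0.8018).
q_1·a_2 = (-0.2673)·2 + 0.5345·(-4) + (-0.8018)·(-3) = -0.2673.
u_2 = a_2 + 0.2673·q_1 = (1.9286, -3.8571, -3.2143).
‖u_2‖ = 5.3785, so q_2 = (0.3586, -0.7171, -0.5976).
q_1·a_3 = (-0.2673)·3 + 0.5345·4 + (-0.8018)·3 = -1.0690; q_2·a_3 = 0.3586·3 + (-0.7171)·4 + (-0.5976)·3 = -3.5857.
u_3 = a_3 + 1.0690·q_1 + 3.5857·q_2 = (4.0000, 2.0000, 0.0000).
‖u_3‖ = 4.4721, so q_3 = (0.8944, 0.4472, 0.0000).

Q = [[-0.2673, 0.3586, 0.8944], [0.5345, -0.7171, 0.4472], [-0.8018, -0.5976, 0.0000]], R = [[3.7417, -0.2673, -1.0690], [0.0000, 5.3785, -3.5857], [0.0000, 0.0000, 4.4721]]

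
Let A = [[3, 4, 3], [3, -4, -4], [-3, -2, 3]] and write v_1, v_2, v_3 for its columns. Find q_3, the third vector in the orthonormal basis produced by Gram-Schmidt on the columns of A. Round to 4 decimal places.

q_3 = (0.5883, 0.1961, 0.7845)

q_1 = v_1/‖v_1‖ = (3, 3, -3)/5.1962 = (0.5774, 0.5774, -0.5774).
r_{12} = q_1·v_2 = 1.1547.
u_2 = v_2 − 1.1547·q_1 = (3.3333, -4.6667, -1.3333).
‖u_2‖ = 5.8878, so q_2 = (0.5661, -0.7926, -0.2265).
r_{13} = q_1·v_3 = -2.3094; r_{23} = q_2·v_3 = 4.1894.
u_3 = v_3 + 2.3094·q_1 − 4.1894·q_2 = (1.9615, 0.6538, 2.6154).
‖u_3‖ = 3.3340, so q_3 = (0.5883, 0.1961, 0.7845).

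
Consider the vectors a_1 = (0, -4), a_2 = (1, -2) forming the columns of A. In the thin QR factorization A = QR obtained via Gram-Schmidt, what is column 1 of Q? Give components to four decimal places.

q_1 = (0.0000, -1.0000)

a_1 = (0, -4); ‖a_1‖ = 4.0000, so q_1 = (0.0000, -1.0000).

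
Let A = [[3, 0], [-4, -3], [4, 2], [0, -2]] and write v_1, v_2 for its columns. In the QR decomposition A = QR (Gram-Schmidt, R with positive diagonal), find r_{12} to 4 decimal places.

q_1 = v_1/‖v_1‖ = (3, -4, 4, 0)/6.4031 = (0.4685, -0.6247, 0.6247, 0.0000).
r_{12} = q_1·v_2 = 3.1235.

r_{12} = 3.1235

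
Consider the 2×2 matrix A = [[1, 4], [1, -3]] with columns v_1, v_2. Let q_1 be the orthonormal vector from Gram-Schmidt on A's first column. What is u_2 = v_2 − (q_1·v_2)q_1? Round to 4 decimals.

u_2 = (3.5000, -3.5000)

v_1 = (1, 1); ‖v_1‖ = 1.4142, so q_1 = (0.7071, 0.7071).
q_1·v_2 = 0.7071·4 + 0.7071·(-3) = 0.7071.
u_2 = v_2 − 0.7071·q_1 = (3.5000, -3.5000).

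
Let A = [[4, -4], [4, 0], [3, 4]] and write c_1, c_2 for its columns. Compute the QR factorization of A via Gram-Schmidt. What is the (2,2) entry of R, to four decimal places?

q_1 = c_1/‖c_1‖ = (4, 4, 3)/6.4031 = (0.6247, 0.6247, 0.4685).
r_{12} = q_1·c_2 = -0.6247.
u_2 = c_2 + 0.6247·q_1 = (-3.6098, 0.3902, 4.2927).
r_{22} = ‖u_2‖ = 5.6223.

r_{22} = 5.6223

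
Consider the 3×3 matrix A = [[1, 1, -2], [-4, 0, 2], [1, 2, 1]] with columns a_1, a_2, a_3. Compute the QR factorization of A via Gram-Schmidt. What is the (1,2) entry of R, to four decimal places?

a_1 = (1, -4, 1); ‖a_1‖ = 4.2426, so e_1 = (0.2357, -0.9428, 0.2357).
r_{12} = e_1·a_2 = 0.7071.

r_{12} = 0.7071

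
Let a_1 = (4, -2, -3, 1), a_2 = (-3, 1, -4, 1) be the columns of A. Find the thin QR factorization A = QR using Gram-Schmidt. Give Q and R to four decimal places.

a_1 = (4, -2, -3, 1); ‖a_1‖ = 5.4772, so e_1 = (0.7303, -0.3651, -0.5477, 0.1826).
e_1·a_2 = 0.7303·(-3) + (-0.3651)·1 + (-0.5477)·(-4) + 0.1826·1 = -0.1826.
u_2 = a_2 + 0.1826·e_1 = (-2.8667, 0.9333, -4.1000, 1.0333).
‖u_2‖ = 5.1929, so e_2 = (-0.5520, 0.1797, -0.7895, 0.1990).

Q = [[0.7303, -0.5520], [-0.3651, 0.1797], [-0.5477, -0.7895], [0.1826, 0.1990]], R = [[5.4772, -0.1826], [0.0000, 5.1929]]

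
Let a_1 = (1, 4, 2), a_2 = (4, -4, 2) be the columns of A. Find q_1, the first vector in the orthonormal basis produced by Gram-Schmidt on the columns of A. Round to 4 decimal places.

q_1 = (0.2182, 0.8729, 0.4364)

q_1 = a_1/‖a_1‖ = (1, 4, 2)/4.5826 = (0.2182, 0.8729, 0.4364).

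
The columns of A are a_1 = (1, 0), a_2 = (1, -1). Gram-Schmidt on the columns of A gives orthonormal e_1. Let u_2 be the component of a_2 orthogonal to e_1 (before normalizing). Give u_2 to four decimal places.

e_1 = a_1/‖a_1‖ = (1, 0)/1.0000 = (1.0000, 0.0000).
r_{12} = e_1·a_2 = 1.0000.
u_2 = a_2 − 1.0000·e_1 = (0.0000, -1.0000).

u_2 = (0.0000, -1.0000)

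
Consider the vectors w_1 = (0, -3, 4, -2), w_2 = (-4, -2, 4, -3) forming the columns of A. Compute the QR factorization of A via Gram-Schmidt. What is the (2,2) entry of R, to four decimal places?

r_{22} = 4.2386

q_1 = w_1/‖w_1‖ = (0, -3, 4, -2)/5.3852 = (0.0000, -0.5571, 0.7428, -0.3714).
r_{12} = q_1·w_2 = 5.1995.
u_2 = w_2 − 5.1995·q_1 = (-4.0000, 0.8966, 0.1379, -1.0690).
r_{22} = ‖u_2‖ = 4.2386.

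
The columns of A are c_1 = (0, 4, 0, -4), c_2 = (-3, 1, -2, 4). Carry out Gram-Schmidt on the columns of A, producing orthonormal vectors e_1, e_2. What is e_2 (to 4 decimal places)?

e_2 = (-0.5941, 0.4951, -0.3961, 0.4951)

c_1 = (0, 4, 0, -4); ‖c_1‖ = 5.6569, so e_1 = (0.0000, 0.7071, 0.0000, -0.7071).
e_1·c_2 = 0.0000·(-3) + 0.7071·1 + 0.0000·(-2) + (-0.7071)·4 = -2.1213.
u_2 = c_2 + 2.1213·e_1 = (-3.0000, 2.5000, -2.0000, 2.5000).
‖u_2‖ = 5.0498, so e_2 = (-0.5941, 0.4951, -0.3961, 0.4951).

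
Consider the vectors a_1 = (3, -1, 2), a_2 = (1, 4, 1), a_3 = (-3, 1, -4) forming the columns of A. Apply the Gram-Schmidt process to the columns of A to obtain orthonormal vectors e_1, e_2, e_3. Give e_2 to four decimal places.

e_2 = (0.1856, 0.9616, 0.2024)

a_1 = (3, -1, 2); ‖a_1‖ = 3.7417, so e_1 = (0.8018, -0.2673, 0.5345).
e_1·a_2 = 0.8018·1 + (-0.2673)·4 + 0.5345·1 = 0.2673.
u_2 = a_2 − 0.2673·e_1 = (0.7857, 4.0714, 0.8571).
‖u_2‖ = 4.2342, so e_2 = (0.1856, 0.9616, 0.2024).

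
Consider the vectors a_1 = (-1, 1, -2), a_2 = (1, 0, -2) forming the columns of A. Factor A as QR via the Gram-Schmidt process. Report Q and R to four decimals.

e_1 = a_1/‖a_1‖ = (-1, 1, -2)/2.4495 = (-0.4082, 0.4082, -0.8165).
r_{12} = e_1·a_2 = 1.2247.
u_2 = a_2 − 1.2247·e_1 = (1.5000, -0.5000, -1.0000).
‖u_2‖ = 1.8708, so e_2 = (0.8018, -0.2673, -0.5345).

Q = [[-0.4082, 0.8018], [0.4082, -0.2673], [-0.8165, -0.5345]], R = [[2.4495, 1.2247], [0.0000, 1.8708]]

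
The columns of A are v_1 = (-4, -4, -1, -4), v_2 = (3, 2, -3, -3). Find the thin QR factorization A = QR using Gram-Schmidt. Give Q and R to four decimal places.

Q = [[-0.5714, 0.4694], [-0.5714, 0.2883], [-0.1429, -0.5618], [-0.5714, -0.6172]], R = [[7.0000, -0.7143], [0.0000, 5.5218]]

v_1 = (-4, -4, -1, -4); ‖v_1‖ = 7.0000, so q_1 = (-0.5714, -0.5714, -0.1429, -0.5714).
q_1·v_2 = (-0.5714)·3 + (-0.5714)·2 + (-0.1429)·(-3) + (-0.5714)·(-3) = -0.7143.
u_2 = v_2 + 0.7143·q_1 = (2.5918, 1.5918, -3.1020, -3.4082).
‖u_2‖ = 5.5218, so q_2 = (0.4694, 0.2883, -0.5618, -0.6172).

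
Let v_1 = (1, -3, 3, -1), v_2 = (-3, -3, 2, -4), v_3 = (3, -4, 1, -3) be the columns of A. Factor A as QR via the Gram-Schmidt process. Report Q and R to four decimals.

Q = [[0.2236, -0.7570, 0.5503], [-0.6708, -0.1195, -0.2349], [0.6708, -0.0797, -0.5966], [-0.2236, -0.6375, -0.5349]], R = [[4.4721, 3.5777, 4.6957], [0.0000, 5.0200, 0.0398], [0.0000, 0.0000, 3.5984]]

v_1 = (1, -3, 3, -1); ‖v_1‖ = 4.4721, so q_1 = (0.2236, -0.6708, 0.6708, -0.2236).
q_1·v_2 = 0.2236·(-3) + (-0.6708)·(-3) + 0.6708·2 + (-0.2236)·(-4) = 3.5777.
u_2 = v_2 − 3.5777·q_1 = (-3.8000, -0.6000, -0.4000, -3.2000).
‖u_2‖ = 5.0200, so q_2 = (-0.7570, -0.1195, -0.0797, -0.6375).
q_1·v_3 = 0.2236·3 + (-0.6708)·(-4) + 0.6708·1 + (-0.2236)·(-3) = 4.6957; q_2·v_3 = (-0.7570)·3 + (-0.1195)·(-4) + (-0.0797)·1 + (-0.6375)·(-3) = 0.0398.
u_3 = v_3 − 4.6957·q_1 − 0.0398·q_2 = (1.9802, -0.8452, -2.1468, -1.9246).
‖u_3‖ = 3.5984, so q_3 = (0.5503, -0.2349, -0.5966, -0.5349).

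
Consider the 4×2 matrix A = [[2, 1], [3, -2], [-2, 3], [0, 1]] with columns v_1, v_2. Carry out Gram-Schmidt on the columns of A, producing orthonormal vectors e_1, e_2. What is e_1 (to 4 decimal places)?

e_1 = (0.4851, 0.7276, -0.4851, 0.0000)

v_1 = (2, 3, -2, 0); ‖v_1‖ = 4.1231, so e_1 = (0.4851, 0.7276, -0.4851, 0.0000).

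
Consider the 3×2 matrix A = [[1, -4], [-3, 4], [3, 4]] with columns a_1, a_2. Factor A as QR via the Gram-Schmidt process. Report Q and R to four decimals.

a_1 = (1, -3, 3); ‖a_1‖ = 4.3589, so q_1 = (0.2294, -0.6882, 0.6882).
q_1·a_2 = 0.2294·(-4) + (-0.6882)·4 + 0.6882·4 = -0.9177.
u_2 = a_2 + 0.9177·q_1 = (-3.7895, 3.3684, 4.6316).
‖u_2‖ = 6.8672, so q_2 = (-0.5518, 0.4905, 0.6745).

Q = [[0.2294, -0.5518], [-0.6882, 0.4905], [0.6882, 0.6745]], R = [[4.3589, -0.9177], [0.0000, 6.8672]]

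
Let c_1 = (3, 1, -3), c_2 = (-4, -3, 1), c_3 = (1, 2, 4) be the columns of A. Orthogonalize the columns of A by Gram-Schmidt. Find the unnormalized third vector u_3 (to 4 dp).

u_3 = (0.4706, -0.5294, 0.2941)

e_1 = c_1/‖c_1‖ = (3, 1, -3)/4.3589 = (0.6882, 0.2294, -0.6882).
r_{12} = e_1·c_2 = -4.1295.
u_2 = c_2 + 4.1295·e_1 = (-1.1579, -2.0526, -1.8421).
‖u_2‖ = 2.9912, so e_2 = (-0.3871, -0.6862, -0.6158).
r_{13} = e_1·c_3 = -1.6059; r_{23} = e_2·c_3 = -4.2229.
u_3 = c_3 + 1.6059·e_1 + 4.2229·e_2 = (0.4706, -0.5294, 0.2941).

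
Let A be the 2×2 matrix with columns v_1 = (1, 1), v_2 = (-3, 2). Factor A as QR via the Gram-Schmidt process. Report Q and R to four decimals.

Q = [[0.7071, -0.7071], [0.7071, 0.7071]], R = [[1.4142, -0.7071], [0.0000, 3.5355]]

v_1 = (1, 1); ‖v_1‖ = 1.4142, so q_1 = (0.7071, 0.7071).
q_1·v_2 = 0.7071·(-3) + 0.7071·2 = -0.7071.
u_2 = v_2 + 0.7071·q_1 = (-2.5000, 2.5000).
‖u_2‖ = 3.5355, so q_2 = (-0.7071, 0.7071).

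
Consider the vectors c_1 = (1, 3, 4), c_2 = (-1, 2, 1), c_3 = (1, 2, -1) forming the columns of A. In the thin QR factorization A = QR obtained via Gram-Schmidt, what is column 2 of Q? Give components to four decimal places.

c_1 = (1, 3, 4); ‖c_1‖ = 5.0990, so e_1 = (0.1961, 0.5883, 0.7845).
e_1·c_2 = 0.1961·(-1) + 0.5883·2 + 0.7845·1 = 1.7650.
u_2 = c_2 − 1.7650·e_1 = (-1.3462, 0.9615, -0.3846).
‖u_2‖ = 1.6984, so e_2 = (-0.7926, 0.5661, -0.2265).

e_2 = (-0.7926, 0.5661, -0.2265)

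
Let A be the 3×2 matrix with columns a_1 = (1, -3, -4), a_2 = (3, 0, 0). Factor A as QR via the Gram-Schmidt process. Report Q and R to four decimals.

Q = [[0.1961, 0.9806], [-0.5883, 0.1177], [-0.7845, 0.1569]], R = [[5.0990, 0.5883], [0.0000, 2.9417]]

q_1 = a_1/‖a_1‖ = (1, -3, -4)/5.0990 = (0.1961, -0.5883, -0.7845).
r_{12} = q_1·a_2 = 0.5883.
u_2 = a_2 − 0.5883·q_1 = (2.8846, 0.3462, 0.4615).
‖u_2‖ = 2.9417, so q_2 = (0.9806, 0.1177, 0.1569).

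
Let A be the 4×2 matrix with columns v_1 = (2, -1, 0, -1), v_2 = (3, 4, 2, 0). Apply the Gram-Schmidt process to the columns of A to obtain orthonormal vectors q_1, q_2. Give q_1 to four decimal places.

v_1 = (2, -1, 0, -1); ‖v_1‖ = 2.4495, so q_1 = (0.8165, -0.4082, 0.0000, -0.4082).

q_1 = (0.8165, -0.4082, 0.0000, -0.4082)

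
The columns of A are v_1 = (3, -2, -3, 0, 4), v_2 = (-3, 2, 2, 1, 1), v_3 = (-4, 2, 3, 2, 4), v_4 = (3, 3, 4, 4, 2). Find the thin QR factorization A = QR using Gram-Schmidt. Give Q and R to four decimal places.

v_1 = (3, -2, -3, 0, 4); ‖v_1‖ = 6.1644, so q_1 = (0.4867, -0.3244, -0.4867, 0.0000, 0.6489).
q_1·v_2 = 0.4867·(-3) + (-0.3244)·2 + (-0.4867)·2 + 0.0000·1 + 0.6489·1 = -2.4333.
u_2 = v_2 + 2.4333·q_1 = (-1.8158, 1.2105, 0.8158, 1.0000, 2.5789).
‖u_2‖ = 3.6165, so q_2 = (-0.5021, 0.3347, 0.2256, 0.2765, 0.7131).
q_1·v_3 = 0.4867·(-4) + (-0.3244)·2 + (-0.4867)·3 + 0.0000·2 + 0.6489·4 = -1.4600; q_2·v_3 = (-0.5021)·(-4) + 0.3347·2 + 0.2256·3 + 0.2765·2 + 0.7131·4 = 6.7600.
u_3 = v_3 + 1.4600·q_1 − 6.7600·q_2 = (0.1046, -0.7364, 0.7646, 0.1308, 0.1268).
‖u_3‖ = 1.0821, so q_3 = (0.0967, -0.6805, 0.7066, 0.1209, 0.1171).
q_1·v_4 = 0.4867·3 + (-0.3244)·3 + (-0.4867)·4 + 0.0000·4 + 0.6489·2 = -0.1622; q_2·v_4 = (-0.5021)·3 + 0.3347·3 + 0.2256·4 + 0.2765·4 + 0.7131·2 = 2.9325; q_3·v_4 = 0.0967·3 + (-0.6805)·3 + 0.7066·4 + 0.1209·4 + 0.1171·2 = 1.7924.
u_4 = v_4 + 0.1622·q_1 − 2.9325·q_2 − 1.7924·q_3 = (4.3780, 3.1856, 1.9931, 2.9725, -0.1959).
‖u_4‖ = 6.4932, so q_4 = (0.6742, 0.4906, 0.3070, 0.4578, -0.0302).

Q = [[0.4867, -0.5021, 0.0967, 0.6742], [-0.3244, 0.3347, -0.6805, 0.4906], [-0.4867, 0.2256, 0.7066, 0.3070], [0.0000, 0.2765, 0.1209, 0.4578], [0.6489, 0.7131, 0.1171, -0.0302]], R = [[6.1644, -2.4333, -1.4600, -0.1622], [0.0000, 3.6165, 6.7600, 2.9325], [0.0000, 0.0000, 1.0821, 1.7924], [0.0000, 0.0000, 0.0000, 6.4932]]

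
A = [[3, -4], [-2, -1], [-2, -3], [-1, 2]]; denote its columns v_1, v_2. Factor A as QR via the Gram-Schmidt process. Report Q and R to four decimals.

Q = [[0.7071, -0.5669], [-0.4714, -0.3150], [-0.4714, -0.6929], [-0.2357, 0.3150]], R = [[4.2426, -1.4142], [0.0000, 5.2915]]

q_1 = v_1/‖v_1‖ = (3, -2, -2, -1)/4.2426 = (0.7071, -0.4714, -0.4714, -0.2357).
r_{12} = q_1·v_2 = -1.4142.
u_2 = v_2 + 1.4142·q_1 = (-3.0000, -1.6667, -3.6667, 1.6667).
‖u_2‖ = 5.2915, so q_2 = (-0.5669, -0.3150, -0.6929, 0.3150).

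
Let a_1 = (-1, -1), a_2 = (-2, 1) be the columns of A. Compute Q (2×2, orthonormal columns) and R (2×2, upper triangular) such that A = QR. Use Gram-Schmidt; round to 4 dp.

Q = [[-0.7071, -0.7071], [-0.7071, 0.7071]], R = [[1.4142, 0.7071], [0.0000, 2.1213]]

a_1 = (-1, -1); ‖a_1‖ = 1.4142, so q_1 = (-0.7071, -0.7071).
q_1·a_2 = (-0.7071)·(-2) + (-0.7071)·1 = 0.7071.
u_2 = a_2 − 0.7071·q_1 = (-1.5000, 1.5000).
‖u_2‖ = 2.1213, so q_2 = (-0.7071, 0.7071).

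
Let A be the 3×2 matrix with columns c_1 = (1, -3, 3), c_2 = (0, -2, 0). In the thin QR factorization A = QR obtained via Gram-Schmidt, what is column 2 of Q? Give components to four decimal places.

c_1 = (1, -3, 3); ‖c_1‖ = 4.3589, so e_1 = (0.2294, -0.6882, 0.6882).
e_1·c_2 = 0.2294·0 + (-0.6882)·(-2) + 0.6882·0 = 1.3765.
u_2 = c_2 − 1.3765·e_1 = (-0.3158, -1.0526, -0.9474).
‖u_2‖ = 1.4510, so e_2 = (-0.2176, -0.7255, -0.6529).

e_2 = (-0.2176, -0.7255, -0.6529)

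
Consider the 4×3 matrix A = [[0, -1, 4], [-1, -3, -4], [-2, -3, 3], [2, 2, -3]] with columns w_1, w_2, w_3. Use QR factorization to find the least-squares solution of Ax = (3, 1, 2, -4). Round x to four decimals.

x = (-0.0104, -0.7374, 0.4151)

q_1 = w_1/‖w_1‖ = (0, -1, -2, 2)/3.0000 = (0.0000, -0.3333, -0.6667, 0.6667).
r_{12} = q_1·w_2 = 4.3333.
u_2 = w_2 − 4.3333·q_1 = (-1.0000, -1.5556, -0.1111, -0.8889).
‖u_2‖ = 2.0548, so q_2 = (-0.4867, -0.7570, -0.0541, -0.4326).
r_{13} = q_1·w_3 = -2.6667; r_{23} = q_2·w_3 = 2.2170.
u_3 = w_3 + 2.6667·q_1 − 2.2170·q_2 = (5.0789, -3.2105, 1.3421, -0.2632).
‖u_3‖ = 6.1623, so q_3 = (0.8242, -0.5210, 0.2178, -0.0427).
Qᵀb = (-4.3333, -0.5948, 2.5580).
Back-substitute: x_3 = 2.5580/6.1623 = 0.4151.
x_2 = (-0.5948 − 2.2170·0.4151)/2.0548 = -0.7374.
x_1 = (-4.3333 − 4.3333·(-0.7374) + 2.6667·0.4151)/3.0000 = -0.0104.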